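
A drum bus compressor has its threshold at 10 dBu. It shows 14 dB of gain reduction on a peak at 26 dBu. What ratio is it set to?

8:1

Input overshoot = 26 − 10 = 16 dB.
Output overshoot = 16 − 14 = 2 dB.
Ratio = input overshoot / output overshoot = 16 / 2 = 8.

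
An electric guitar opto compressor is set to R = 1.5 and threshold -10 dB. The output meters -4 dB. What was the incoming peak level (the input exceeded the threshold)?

That's 6 dB above the -10 dB threshold.
Undo the ratio: input overshoot = 6 × 1.5 = 9 dB, giving input = -1 dB.

-1 dB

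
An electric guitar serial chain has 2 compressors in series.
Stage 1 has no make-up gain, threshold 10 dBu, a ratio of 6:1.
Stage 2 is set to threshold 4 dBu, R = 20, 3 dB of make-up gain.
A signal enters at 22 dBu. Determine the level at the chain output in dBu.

Stage 1: 22 dBu is 12 dB over 10 dBu; at 6:1 that becomes 2 dB over, giving 12 dBu.
Stage 2: 12 dBu is 8 dB over 4 dBu; at 20:1 that becomes 0.4 dB over, giving 4.4 dBu; +3 dB make-up → 7.4 dBu.

7.4 dBu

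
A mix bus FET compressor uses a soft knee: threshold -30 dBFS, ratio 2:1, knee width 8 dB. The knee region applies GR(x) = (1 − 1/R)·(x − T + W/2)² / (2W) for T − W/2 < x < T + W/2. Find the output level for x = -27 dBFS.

x − T + W/2 = -27 − (-30) + 4 = 7.
GR = (1 − 1/2) × 7² / 16 = 0.5 × 49 / 16 = 1.53125 dB.
Output = -27 − 1.53125 = -28.53125 dBFS.

-28.53125 dBFS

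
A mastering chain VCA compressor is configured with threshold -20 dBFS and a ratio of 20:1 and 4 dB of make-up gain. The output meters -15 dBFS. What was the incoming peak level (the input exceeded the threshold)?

Stripping the +4 dB make-up gives -19 dBFS at the gain stage.
The compressed level sits -19 − (-20) = 1 dB over threshold.
Undo the ratio: input overshoot = 1 × 20 = 20 dB, giving input = 0 dBFS.

0 dBFS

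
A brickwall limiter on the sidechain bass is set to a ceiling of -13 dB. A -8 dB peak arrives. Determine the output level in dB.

The limiter clamps the peak to its -13 dB ceiling.

-13 dB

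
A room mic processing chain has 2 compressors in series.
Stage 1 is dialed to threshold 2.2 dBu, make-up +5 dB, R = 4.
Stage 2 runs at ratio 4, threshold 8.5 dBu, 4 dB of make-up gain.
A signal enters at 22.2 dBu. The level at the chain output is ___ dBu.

Stage 1: overshoot 20 dB → 20/4 = 5 dB → 7.2 dBu; +5 dB make-up → 12.2 dBu.
Stage 2: 12.2 dBu is 3.7 dB over 8.5 dBu; at 4:1 that becomes 0.925 dB over, giving 9.425 dBu; +4 dB make-up → 13.425 dBu.

13.425 dBu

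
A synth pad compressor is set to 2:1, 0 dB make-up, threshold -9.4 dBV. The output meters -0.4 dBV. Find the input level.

That's 9 dB above the -9.4 dBV threshold.
Undo the ratio: input overshoot = 9 × 2 = 18 dB, giving input = 8.6 dBV.

8.6 dBV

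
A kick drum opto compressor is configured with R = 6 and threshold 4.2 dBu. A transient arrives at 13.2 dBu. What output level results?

13.2 dBu sits 9 dB over threshold.
At 6:1 the overshoot is divided by 6, leaving 1.5 dB above threshold.
Output = 4.2 + 1.5 = 5.7 dBu.

5.7 dBu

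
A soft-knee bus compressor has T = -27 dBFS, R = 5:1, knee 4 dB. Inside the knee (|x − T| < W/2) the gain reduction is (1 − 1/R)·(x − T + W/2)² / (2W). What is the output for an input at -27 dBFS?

x − T + W/2 = -27 − (-27) + 2 = 2.
GR = (1 − 1/5) × 2² / 8 = 0.8 × 4 / 8 = 0.4 dB.
Output = -27 − 0.4 = -27.4 dBFS.

-27.4 dBFS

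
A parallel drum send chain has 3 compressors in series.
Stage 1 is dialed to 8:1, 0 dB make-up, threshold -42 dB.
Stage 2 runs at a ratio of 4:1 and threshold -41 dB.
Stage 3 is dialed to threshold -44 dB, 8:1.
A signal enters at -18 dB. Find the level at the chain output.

-43.5625 dB

Stage 1: overshoot 24 dB → 24/8 = 3 dB → -39 dB.
Stage 2: overshoot 2 dB → 2/4 = 0.5 dB → -40.5 dB.
Stage 3: -40.5 dB is 3.5 dB over -44 dB; at 8:1 that becomes 0.4375 dB over, giving -43.5625 dB.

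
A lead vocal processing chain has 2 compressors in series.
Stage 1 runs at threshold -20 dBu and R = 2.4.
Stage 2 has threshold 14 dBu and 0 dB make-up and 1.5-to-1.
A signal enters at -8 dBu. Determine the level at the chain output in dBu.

-15 dBu

Stage 1: -8 dBu is 12 dB over -20 dBu; at 2.4:1 that becomes 5 dB over, giving -15 dBu.
Stage 2: -15 dBu is at or below the 14 dBu threshold — no compression; output -15 dBu.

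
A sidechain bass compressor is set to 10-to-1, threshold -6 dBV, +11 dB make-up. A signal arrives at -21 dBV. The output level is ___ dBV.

-21 dBV is 15 dB below the -6 dBV threshold, so no gain reduction is applied.
Make-up gain adds 11 dB: -21 + 11 = -10 dBV.

-10 dBV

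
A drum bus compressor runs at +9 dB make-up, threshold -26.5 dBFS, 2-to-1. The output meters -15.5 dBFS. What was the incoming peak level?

-22.5 dBFS

Stripping the +9 dB make-up gives -24.5 dBFS at the gain stage.
Post-compression overshoot = -24.5 − (-26.5) = 2 dB.
Input overshoot = R × output overshoot = 4 dB → input = -26.5 + 4 = -22.5 dBFS.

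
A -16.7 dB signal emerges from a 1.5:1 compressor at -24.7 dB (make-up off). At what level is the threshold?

-40.7 dB

Let T be the threshold. Output overshoot = (input overshoot)/R, so -24.7 − T = (-16.7 − T)/1.5.
1.5·(-24.7 − T) = -16.7 − T → 0.5·T = -37.05 − (-16.7) = -20.35.
T = -20.35/0.5 = -40.7 dB.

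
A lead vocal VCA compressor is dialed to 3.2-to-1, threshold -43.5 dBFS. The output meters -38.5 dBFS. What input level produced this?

-27.5 dBFS

The compressed level sits -38.5 − (-43.5) = 5 dB over threshold.
Undo the ratio: input overshoot = 5 × 3.2 = 16 dB, giving input = -27.5 dBFS.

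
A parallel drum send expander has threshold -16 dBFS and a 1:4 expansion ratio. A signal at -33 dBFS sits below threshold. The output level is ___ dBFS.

-84 dBFS

The input is 17 dB below the -16 dBFS threshold.
A 1:4 expander multiplies undershoot by 4: 17 × 4 = 68 dB below threshold.
Output = -16 − 68 = -84 dBFS.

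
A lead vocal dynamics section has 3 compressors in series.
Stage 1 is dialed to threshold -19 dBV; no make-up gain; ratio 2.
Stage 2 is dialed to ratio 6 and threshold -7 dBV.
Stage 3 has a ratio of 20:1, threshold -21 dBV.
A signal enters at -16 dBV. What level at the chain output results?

-20.825 dBV

Stage 1: -16 dBV is 3 dB over -19 dBV; at 2:1 that becomes 1.5 dB over, giving -17.5 dBV.
Stage 2: below threshold (-17.5 ≤ -7); passes unchanged; output -17.5 dBV.
Stage 3: 3.5 dB above -21 dBV, reduced 20:1 to 0.175 dB above → -20.825 dBV.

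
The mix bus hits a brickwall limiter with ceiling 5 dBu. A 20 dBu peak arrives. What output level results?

At ∞:1, everything above 5 dBu is held at the ceiling.

5 dBu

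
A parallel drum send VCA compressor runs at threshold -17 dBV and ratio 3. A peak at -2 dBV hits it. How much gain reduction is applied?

Overshoot = -2 − (-17) = 15 dB.
After 3:1 compression the overshoot becomes 15/3 = 5 dB.
Gain reduction = 15 − 5 = 10 dB.

10 dB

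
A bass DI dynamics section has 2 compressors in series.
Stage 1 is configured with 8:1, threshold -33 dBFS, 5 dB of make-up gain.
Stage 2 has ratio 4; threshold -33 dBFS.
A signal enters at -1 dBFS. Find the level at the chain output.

Stage 1: 32 dB above -33 dBFS, reduced 8:1 to 4 dB above → -29 dBFS; +5 dB make-up → -24 dBFS.
Stage 2: -24 dBFS is 9 dB over -33 dBFS; at 4:1 that becomes 2.25 dB over, giving -30.75 dBFS.

-30.75 dBFS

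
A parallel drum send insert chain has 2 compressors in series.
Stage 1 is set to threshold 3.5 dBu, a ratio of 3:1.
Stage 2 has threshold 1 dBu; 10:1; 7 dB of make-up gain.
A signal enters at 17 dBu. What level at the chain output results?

8.7 dBu

Stage 1: 17 dBu is 13.5 dB over 3.5 dBu; at 3:1 that becomes 4.5 dB over, giving 8 dBu.
Stage 2: overshoot 7 dB → 7/10 = 0.7 dB → 1.7 dBu; +7 dB make-up → 8.7 dBu.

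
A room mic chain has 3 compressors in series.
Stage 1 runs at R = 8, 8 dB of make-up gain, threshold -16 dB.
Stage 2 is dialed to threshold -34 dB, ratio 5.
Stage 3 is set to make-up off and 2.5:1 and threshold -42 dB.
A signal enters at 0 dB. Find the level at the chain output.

-36.56 dB

Stage 1: 16 dB above -16 dB, reduced 8:1 to 2 dB above → -14 dB; +8 dB make-up → -6 dB.
Stage 2: -6 dB is 28 dB over -34 dB; at 5:1 that becomes 5.6 dB over, giving -28.4 dB.
Stage 3: overshoot 13.6 dB → 13.6/2.5 = 5.44 dB → -36.56 dB.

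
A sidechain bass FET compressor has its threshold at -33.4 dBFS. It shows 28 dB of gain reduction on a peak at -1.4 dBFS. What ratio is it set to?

Input overshoot = -1.4 − (-33.4) = 32 dB.
Output overshoot = 32 − 28 = 4 dB.
Ratio = input overshoot / output overshoot = 32 / 4 = 8.

8:1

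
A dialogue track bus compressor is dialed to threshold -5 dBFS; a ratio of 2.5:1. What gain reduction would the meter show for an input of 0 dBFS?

0 dBFS exceeds the threshold by 5 dB.
A 2.5:1 ratio leaves 2 dB of that excess.
Gain reduction = 5 − 2 = 3 dB.

3 dB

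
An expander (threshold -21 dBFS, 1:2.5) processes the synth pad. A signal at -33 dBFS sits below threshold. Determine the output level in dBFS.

The input is 12 dB below the -21 dBFS threshold.
A 1:2.5 expander multiplies undershoot by 2.5: 12 × 2.5 = 30 dB below threshold.
Output = -21 − 30 = -51 dBFS.

-51 dBFS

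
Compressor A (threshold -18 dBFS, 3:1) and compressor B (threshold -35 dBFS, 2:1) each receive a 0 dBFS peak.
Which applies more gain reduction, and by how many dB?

A: overshoot 18 dB → output overshoot 6 dB → GR 12 dB.
B: overshoot 35 dB → output overshoot 17.5 dB → GR 17.5 dB.
B reduces 5.5 dB more.

B, by 5.5 dB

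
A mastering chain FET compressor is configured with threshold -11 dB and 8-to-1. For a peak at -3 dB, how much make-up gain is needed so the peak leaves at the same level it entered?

7 dB

The peak compresses to -11 + 8/8 = -10 dB.
To reach -3 dB requires -3 − (-10) = 7 dB of make-up.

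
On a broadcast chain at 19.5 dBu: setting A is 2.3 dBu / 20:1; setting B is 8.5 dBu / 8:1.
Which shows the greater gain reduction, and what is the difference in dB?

A: overshoot 17.2 dB → output overshoot 0.86 dB → GR 16.34 dB.
B: overshoot 11 dB → output overshoot 1.375 dB → GR 9.625 dB.
A applies 6.715 dB more gain reduction.

A, by 6.715 dB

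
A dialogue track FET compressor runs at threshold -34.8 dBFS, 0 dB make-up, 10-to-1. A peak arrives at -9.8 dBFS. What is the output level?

-32.3 dBFS

-9.8 dBFS sits 25 dB over threshold.
10:1 compression reduces that to 25/10 = 2.5 dB over.
That puts the output at -32.3 dBFS.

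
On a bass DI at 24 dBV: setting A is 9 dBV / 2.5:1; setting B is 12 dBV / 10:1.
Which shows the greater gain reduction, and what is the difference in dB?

B, by 1.8 dB

A: GR = 15 − 15/2.5 = 9 dB.
B: GR = 12 − 12/10 = 10.8 dB.
B reduces 1.8 dB more.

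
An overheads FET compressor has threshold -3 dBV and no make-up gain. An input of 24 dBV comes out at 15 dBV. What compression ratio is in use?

1.5:1

Input overshoot = 24 − (-3) = 27 dB; output overshoot = 15 − (-3) = 18 dB.
Ratio = 27 / 18 = 1.5.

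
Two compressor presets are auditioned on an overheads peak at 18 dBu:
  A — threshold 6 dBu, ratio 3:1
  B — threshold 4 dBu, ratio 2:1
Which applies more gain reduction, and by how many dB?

A: overshoot 12 dB → output overshoot 4 dB → GR 8 dB.
B: overshoot 14 dB → output overshoot 7 dB → GR 7 dB.
Difference: 1 dB in favour of A.

A, by 1 dB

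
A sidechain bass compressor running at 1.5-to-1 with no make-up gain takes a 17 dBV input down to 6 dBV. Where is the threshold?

Input is 33 dB above T (since output overshoot × R = input overshoot: (6 − T)·1.5 = 17 − T gives T = -16 dBV).
Check: -16 + (17 − (-16))/1.5 = -16 + 22 = 6 dBV. ✓

-16 dBV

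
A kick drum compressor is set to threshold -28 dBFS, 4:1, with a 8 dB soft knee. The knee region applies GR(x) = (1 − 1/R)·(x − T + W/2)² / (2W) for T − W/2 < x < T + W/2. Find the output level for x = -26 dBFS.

x − T + W/2 = -26 − (-28) + 4 = 6.
GR = (1 − 1/4) × 6² / 16 = 0.75 × 36 / 16 = 1.6875 dB.
Output = -26 − 1.6875 = -27.6875 dBFS.

-27.6875 dBFS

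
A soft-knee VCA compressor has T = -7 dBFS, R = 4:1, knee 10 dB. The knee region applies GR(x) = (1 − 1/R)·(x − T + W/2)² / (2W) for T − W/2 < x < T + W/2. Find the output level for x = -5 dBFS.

-6.8375 dBFS

x − T + W/2 = -5 − (-7) + 5 = 7.
GR = (1 − 1/4) × 7² / 20 = 0.75 × 49 / 20 = 1.8375 dB.
Output = -5 − 1.8375 = -6.8375 dBFS.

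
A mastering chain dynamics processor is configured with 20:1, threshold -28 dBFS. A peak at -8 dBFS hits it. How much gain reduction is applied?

The signal is 20 dB above threshold.
At 20:1, output sits 20/20 = 1 dB above threshold.
Gain reduction = 20 − 1 = 19 dB.

19 dB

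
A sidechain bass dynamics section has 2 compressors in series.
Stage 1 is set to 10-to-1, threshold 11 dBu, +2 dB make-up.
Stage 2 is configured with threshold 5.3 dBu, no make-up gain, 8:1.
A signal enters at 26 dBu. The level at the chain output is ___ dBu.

Stage 1: overshoot 15 dB → 15/10 = 1.5 dB → 12.5 dBu; +2 dB make-up → 14.5 dBu.
Stage 2: overshoot 9.2 dB → 9.2/8 = 1.15 dB → 6.45 dBu.

6.45 dBu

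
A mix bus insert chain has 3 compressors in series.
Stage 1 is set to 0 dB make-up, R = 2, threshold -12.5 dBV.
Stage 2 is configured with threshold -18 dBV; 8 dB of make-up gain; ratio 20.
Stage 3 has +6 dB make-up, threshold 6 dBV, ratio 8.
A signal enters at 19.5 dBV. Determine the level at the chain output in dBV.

Stage 1: overshoot 32 dB → 32/2 = 16 dB → 3.5 dBV.
Stage 2: 3.5 dBV is 21.5 dB over -18 dBV; at 20:1 that becomes 1.075 dB over, giving -16.925 dBV; +8 dB make-up → -8.925 dBV.
Stage 3: -8.925 dBV ≤ 6 dBV, so stage 3 doesn't engage; make-up brings it to -2.925 dBV.

-2.925 dBV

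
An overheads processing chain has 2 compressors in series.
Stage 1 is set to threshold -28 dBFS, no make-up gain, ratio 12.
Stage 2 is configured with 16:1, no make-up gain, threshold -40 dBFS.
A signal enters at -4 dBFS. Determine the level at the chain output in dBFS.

Stage 1: overshoot 24 dB → 24/12 = 2 dB → -26 dBFS.
Stage 2: overshoot 14 dB → 14/16 = 0.875 dB → -39.125 dBFS.

-39.125 dBFS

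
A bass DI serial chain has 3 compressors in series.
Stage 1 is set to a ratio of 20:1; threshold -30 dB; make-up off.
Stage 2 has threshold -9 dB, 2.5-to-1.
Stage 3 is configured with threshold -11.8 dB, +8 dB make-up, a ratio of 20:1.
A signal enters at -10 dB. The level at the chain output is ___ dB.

-21 dB

Stage 1: -10 dB is 20 dB over -30 dB; at 20:1 that becomes 1 dB over, giving -29 dB.
Stage 2: below threshold (-29 ≤ -9); passes unchanged; output -29 dB.
Stage 3: -29 dB ≤ -11.8 dB, so stage 3 doesn't engage; make-up brings it to -21 dB.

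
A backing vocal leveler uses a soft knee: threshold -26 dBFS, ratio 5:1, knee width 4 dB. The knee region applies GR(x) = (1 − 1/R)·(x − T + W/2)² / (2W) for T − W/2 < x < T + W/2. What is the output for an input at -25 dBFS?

-25.9 dBFS

x − T + W/2 = -25 − (-26) + 2 = 3.
GR = (1 − 1/5) × 3² / 8 = 0.8 × 9 / 8 = 0.9 dB.
Output = -25 − 0.9 = -25.9 dBFS.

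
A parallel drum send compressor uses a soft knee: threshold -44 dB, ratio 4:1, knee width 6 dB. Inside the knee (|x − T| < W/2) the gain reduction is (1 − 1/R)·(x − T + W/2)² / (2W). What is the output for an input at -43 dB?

x − T + W/2 = -43 − (-44) + 3 = 4.
GR = (1 − 1/4) × 4² / 12 = 0.75 × 16 / 12 = 1 dB.
Output = -43 − 1 = -44 dB.

-44 dB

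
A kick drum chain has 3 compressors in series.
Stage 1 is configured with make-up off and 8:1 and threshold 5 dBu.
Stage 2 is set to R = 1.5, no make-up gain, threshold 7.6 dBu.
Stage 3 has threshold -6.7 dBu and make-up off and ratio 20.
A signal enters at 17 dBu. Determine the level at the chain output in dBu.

Stage 1: 12 dB above 5 dBu, reduced 8:1 to 1.5 dB above → 6.5 dBu.
Stage 2: below threshold (6.5 ≤ 7.6); passes unchanged; output 6.5 dBu.
Stage 3: 6.5 dBu is 13.2 dB over -6.7 dBu; at 20:1 that becomes 0.66 dB over, giving -6.04 dBu.

-6.04 dBu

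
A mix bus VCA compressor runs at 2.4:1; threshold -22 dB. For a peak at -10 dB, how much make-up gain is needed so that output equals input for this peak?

The peak compresses to -22 + 12/2.4 = -17 dB.
To reach -10 dB requires -10 − (-17) = 7 dB of make-up.

7 dB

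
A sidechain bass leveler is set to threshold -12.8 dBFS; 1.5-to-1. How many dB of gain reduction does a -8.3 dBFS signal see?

1.5 dB

-8.3 dBFS exceeds the threshold by 4.5 dB.
After 1.5:1 compression the overshoot becomes 4.5/1.5 = 3 dB.
So the signal is attenuated by 4.5 − 3 = 1.5 dB.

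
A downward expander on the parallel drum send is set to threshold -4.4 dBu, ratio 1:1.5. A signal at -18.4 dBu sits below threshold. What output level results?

-25.4 dBu

The input is 14 dB below the -4.4 dBu threshold.
A 1:1.5 expander multiplies undershoot by 1.5: 14 × 1.5 = 21 dB below threshold.
Output = -4.4 − 21 = -25.4 dBu.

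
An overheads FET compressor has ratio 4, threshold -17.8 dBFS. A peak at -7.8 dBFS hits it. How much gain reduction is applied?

-7.8 dBFS exceeds the threshold by 10 dB.
After 4:1 compression the overshoot becomes 10/4 = 2.5 dB.
So the signal is attenuated by 10 − 2.5 = 7.5 dB.

7.5 dB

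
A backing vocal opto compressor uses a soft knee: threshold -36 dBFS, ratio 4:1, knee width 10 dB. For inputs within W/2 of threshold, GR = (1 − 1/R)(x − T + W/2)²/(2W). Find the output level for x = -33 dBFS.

x − T + W/2 = -33 − (-36) + 5 = 8.
GR = (1 − 1/4) × 8² / 20 = 0.75 × 64 / 20 = 2.4 dB.
Output = -33 − 2.4 = -35.4 dBFS.

-35.4 dBFS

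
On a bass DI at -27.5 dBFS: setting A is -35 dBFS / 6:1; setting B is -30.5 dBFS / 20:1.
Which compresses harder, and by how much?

A: 7.5 dB over, compressed to 1.25 dB over, so 6.25 dB of GR.
B: 3 dB over, compressed to 0.15 dB over, so 2.85 dB of GR.
A applies 3.4 dB more gain reduction.

A, by 3.4 dB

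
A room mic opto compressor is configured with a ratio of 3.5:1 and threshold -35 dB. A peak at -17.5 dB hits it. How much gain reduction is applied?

12.5 dB

Overshoot = -17.5 − (-35) = 17.5 dB.
After 3.5:1 compression the overshoot becomes 17.5/3.5 = 5 dB.
Gain reduction = 17.5 − 5 = 12.5 dB.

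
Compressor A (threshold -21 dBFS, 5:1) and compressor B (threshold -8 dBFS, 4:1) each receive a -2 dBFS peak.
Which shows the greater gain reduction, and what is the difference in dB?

A, by 10.7 dB

A: GR = 19 − 19/5 = 15.2 dB.
B: GR = 6 − 6/4 = 4.5 dB.
A applies 10.7 dB more gain reduction.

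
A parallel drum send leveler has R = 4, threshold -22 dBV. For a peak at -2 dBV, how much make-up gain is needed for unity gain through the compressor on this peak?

15 dB

Overshoot 20 dB → 20/4 = 5 dB after compression, so the compressed level is -22 + 5 = -17 dBV.
Make-up = target − compressed = -2 − (-17) = 15 dB.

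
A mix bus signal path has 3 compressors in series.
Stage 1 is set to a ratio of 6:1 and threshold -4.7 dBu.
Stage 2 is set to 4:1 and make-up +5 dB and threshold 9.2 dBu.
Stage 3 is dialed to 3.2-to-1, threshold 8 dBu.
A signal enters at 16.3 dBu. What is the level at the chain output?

3.8 dBu

Stage 1: 21 dB above -4.7 dBu, reduced 6:1 to 3.5 dB above → -1.2 dBu.
Stage 2: -1.2 dBu ≤ 9.2 dBu, so stage 2 doesn't engage; make-up brings it to 3.8 dBu.
Stage 3: below threshold (3.8 ≤ 8); passes unchanged; output 3.8 dBu.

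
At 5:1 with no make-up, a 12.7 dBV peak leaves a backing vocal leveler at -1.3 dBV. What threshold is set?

-4.8 dBV

Let T be the threshold. Output overshoot = (input overshoot)/R, so -1.3 − T = (12.7 − T)/5.
5·(-1.3 − T) = 12.7 − T → 4·T = -6.5 − 12.7 = -19.2.
T = -19.2/4 = -4.8 dBV.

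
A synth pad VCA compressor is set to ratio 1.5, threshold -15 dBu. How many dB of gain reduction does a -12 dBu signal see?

1 dB

-12 dBu exceeds the threshold by 3 dB.
After 1.5:1 compression the overshoot becomes 3/1.5 = 2 dB.
GR = overshoot in − overshoot out = 3 − 2 = 1 dB.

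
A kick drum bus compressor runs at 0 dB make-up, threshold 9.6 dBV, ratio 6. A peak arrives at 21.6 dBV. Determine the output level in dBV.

11.6 dBV

21.6 dBV sits 12 dB over threshold.
The 12 dB excess becomes 2 dB after 6:1 reduction.
Output = 9.6 + 2 = 11.6 dBV.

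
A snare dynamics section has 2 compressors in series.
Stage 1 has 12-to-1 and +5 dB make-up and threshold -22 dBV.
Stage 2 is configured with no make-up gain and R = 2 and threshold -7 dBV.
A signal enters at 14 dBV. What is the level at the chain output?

-14 dBV

Stage 1: 36 dB above -22 dBV, reduced 12:1 to 3 dB above → -19 dBV; +5 dB make-up → -14 dBV.
Stage 2: -14 dBV ≤ -7 dBV, so stage 2 doesn't engage; output -14 dBV.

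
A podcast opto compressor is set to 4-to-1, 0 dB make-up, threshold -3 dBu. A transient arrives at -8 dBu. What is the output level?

-8 dBu is 5 dB below the -3 dBu threshold, so no gain reduction is applied.
Output = input = -8 dBu.

-8 dBu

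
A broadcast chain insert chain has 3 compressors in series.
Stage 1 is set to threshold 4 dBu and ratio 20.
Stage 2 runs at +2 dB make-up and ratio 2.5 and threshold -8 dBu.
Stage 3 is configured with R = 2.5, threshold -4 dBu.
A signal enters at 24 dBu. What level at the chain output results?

Stage 1: 24 dBu is 20 dB over 4 dBu; at 20:1 that becomes 1 dB over, giving 5 dBu.
Stage 2: 13 dB above -8 dBu, reduced 2.5:1 to 5.2 dB above → -2.8 dBu; +2 dB make-up → -0.8 dBu.
Stage 3: overshoot 3.2 dB → 3.2/2.5 = 1.28 dB → -2.72 dBu.

-2.72 dBu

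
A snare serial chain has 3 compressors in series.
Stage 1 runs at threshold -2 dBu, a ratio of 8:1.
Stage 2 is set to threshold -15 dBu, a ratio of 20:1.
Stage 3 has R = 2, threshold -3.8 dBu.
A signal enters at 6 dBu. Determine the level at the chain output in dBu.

-14.3 dBu

Stage 1: 6 dBu is 8 dB over -2 dBu; at 8:1 that becomes 1 dB over, giving -1 dBu.
Stage 2: 14 dB above -15 dBu, reduced 20:1 to 0.7 dB above → -14.3 dBu.
Stage 3: -14.3 dBu is at or below the -3.8 dBu threshold — no compression; output -14.3 dBu.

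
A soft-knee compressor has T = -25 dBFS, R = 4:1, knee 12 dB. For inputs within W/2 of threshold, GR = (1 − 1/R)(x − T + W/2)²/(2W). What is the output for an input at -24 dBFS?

-25.53125 dBFS

x − T + W/2 = -24 − (-25) + 6 = 7.
GR = (1 − 1/4) × 7² / 24 = 0.75 × 49 / 24 = 1.53125 dB.
Output = -24 − 1.53125 = -25.53125 dBFS.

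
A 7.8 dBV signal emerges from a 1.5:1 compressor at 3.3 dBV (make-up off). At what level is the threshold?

-5.7 dBV

Gain reduction = 7.8 − 3.3 = 4.5 dB; output overshoot = GR / (R − 1) = 4.5 / 0.5 = 9 dB.
Threshold = output − output overshoot = 3.3 − 9 = -5.7 dBV.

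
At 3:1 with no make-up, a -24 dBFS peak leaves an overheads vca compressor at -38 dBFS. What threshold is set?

-45 dBFS

Gain reduction = -24 − (-38) = 14 dB; output overshoot = GR / (R − 1) = 14 / 2 = 7 dB.
Threshold = output − output overshoot = -38 − 7 = -45 dBFS.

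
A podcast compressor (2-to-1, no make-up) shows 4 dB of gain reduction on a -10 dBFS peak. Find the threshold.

Let T be the threshold. Output overshoot = (input overshoot)/R, so -14 − T = (-10 − T)/2.
2·(-14 − T) = -10 − T → 1·T = -28 − (-10) = -18.
T = -18/1 = -18 dBFS.

-18 dBFS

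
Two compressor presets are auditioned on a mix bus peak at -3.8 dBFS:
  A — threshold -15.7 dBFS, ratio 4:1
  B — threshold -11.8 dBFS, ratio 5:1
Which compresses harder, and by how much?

A: GR = 11.9 − 11.9/4 = 8.925 dB.
B: GR = 8 − 8/5 = 6.4 dB.
A reduces 2.525 dB more.

A, by 2.525 dB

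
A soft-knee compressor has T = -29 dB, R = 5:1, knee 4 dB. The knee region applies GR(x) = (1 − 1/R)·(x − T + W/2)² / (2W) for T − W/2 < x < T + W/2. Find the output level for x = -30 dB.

-30.1 dB

x − T + W/2 = -30 − (-29) + 2 = 1.
GR = (1 − 1/5) × 1² / 8 = 0.8 × 1 / 8 = 0.1 dB.
Output = -30 − 0.1 = -30.1 dB.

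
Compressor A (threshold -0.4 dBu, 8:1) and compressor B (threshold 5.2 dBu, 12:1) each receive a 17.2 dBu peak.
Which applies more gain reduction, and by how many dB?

A: 17.6 dB over, compressed to 2.2 dB over, so 15.4 dB of GR.
B: 12 dB over, compressed to 1 dB over, so 11 dB of GR.
A applies 4.4 dB more gain reduction.

A, by 4.4 dB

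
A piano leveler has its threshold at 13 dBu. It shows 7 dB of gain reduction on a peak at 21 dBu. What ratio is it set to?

Input overshoot = 21 − 13 = 8 dB.
Output overshoot = 8 − 7 = 1 dB.
Ratio = input overshoot / output overshoot = 8 / 1 = 8.

8:1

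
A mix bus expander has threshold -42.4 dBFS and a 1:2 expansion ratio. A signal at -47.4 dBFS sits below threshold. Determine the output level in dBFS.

Below threshold, a 1:2 expander applies gain = (2−1)×(T − x) of attenuation.
(2−1) × 5 = 5 dB, so output = -47.4 − 5 = -52.4 dBFS.

-52.4 dBFS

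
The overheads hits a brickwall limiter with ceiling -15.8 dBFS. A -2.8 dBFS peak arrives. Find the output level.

At ∞:1, everything above -15.8 dBFS is held at the ceiling.

-15.8 dBFS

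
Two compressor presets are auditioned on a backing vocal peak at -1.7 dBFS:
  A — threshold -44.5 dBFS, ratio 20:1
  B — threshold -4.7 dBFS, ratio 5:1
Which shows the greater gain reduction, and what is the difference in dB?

A, by 38.26 dB

A: GR = 42.8 − 42.8/20 = 40.66 dB.
B: GR = 3 − 3/5 = 2.4 dB.
Difference: 38.26 dB in favour of A.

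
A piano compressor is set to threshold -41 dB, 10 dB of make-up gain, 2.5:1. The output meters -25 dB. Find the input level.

Before make-up, the level was -25 − 10 = -35 dB.
That's 6 dB above the -41 dB threshold.
Undo the ratio: input overshoot = 6 × 2.5 = 15 dB, giving input = -26 dB.

-26 dB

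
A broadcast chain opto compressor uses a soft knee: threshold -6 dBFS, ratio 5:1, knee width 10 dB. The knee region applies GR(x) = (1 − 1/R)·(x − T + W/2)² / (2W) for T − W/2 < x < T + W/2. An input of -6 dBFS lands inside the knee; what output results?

x − T + W/2 = -6 − (-6) + 5 = 5.
GR = (1 − 1/5) × 5² / 20 = 0.8 × 25 / 20 = 1 dB.
Output = -6 − 1 = -7 dBFS.

-7 dBFS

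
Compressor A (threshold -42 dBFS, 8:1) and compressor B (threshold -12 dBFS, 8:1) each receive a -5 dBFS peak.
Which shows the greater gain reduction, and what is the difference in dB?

A: GR = 37 − 37/8 = 32.375 dB.
B: GR = 7 − 7/8 = 6.125 dB.
A reduces 26.25 dB more.

A, by 26.25 dB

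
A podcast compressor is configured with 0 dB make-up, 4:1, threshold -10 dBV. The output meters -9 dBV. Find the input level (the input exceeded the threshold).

-6 dBV

Post-compression overshoot = -9 − (-10) = 1 dB.
Before 4:1 compression the overshoot was 1 × 4 = 4 dB, so input = -10 + 4 = -6 dBV.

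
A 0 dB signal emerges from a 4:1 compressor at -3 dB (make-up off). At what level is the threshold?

-4 dB

Let T be the threshold. Output overshoot = (input overshoot)/R, so -3 − T = (0 − T)/4.
4·(-3 − T) = 0 − T → 3·T = -12 − 0 = -12.
T = -12/3 = -4 dB.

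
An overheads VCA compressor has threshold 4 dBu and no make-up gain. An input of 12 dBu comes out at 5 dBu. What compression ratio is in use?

Input overshoot = 12 − 4 = 8 dB; output overshoot = 5 − 4 = 1 dB.
Ratio = 8 / 1 = 8.

8:1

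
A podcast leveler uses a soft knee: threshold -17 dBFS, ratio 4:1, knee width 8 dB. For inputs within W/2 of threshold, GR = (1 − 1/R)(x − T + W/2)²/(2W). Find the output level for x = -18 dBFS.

-18.421875 dBFS

x − T + W/2 = -18 − (-17) + 4 = 3.
GR = (1 − 1/4) × 3² / 16 = 0.75 × 9 / 16 = 0.421875 dB.
Output = -18 − 0.421875 = -18.421875 dBFS.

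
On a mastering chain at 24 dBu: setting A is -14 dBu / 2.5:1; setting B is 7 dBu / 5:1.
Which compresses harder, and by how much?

A, by 9.2 dB

A: GR = 38 − 38/2.5 = 22.8 dB.
B: GR = 17 − 17/5 = 13.6 dB.
Difference: 9.2 dB in favour of A.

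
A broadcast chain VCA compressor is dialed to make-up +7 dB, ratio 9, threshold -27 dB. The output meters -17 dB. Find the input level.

Stripping the +7 dB make-up gives -24 dB at the gain stage.
The compressed level sits -24 − (-27) = 3 dB over threshold.
Before 9:1 compression the overshoot was 3 × 9 = 27 dB, so input = -27 + 27 = 0 dB.

0 dB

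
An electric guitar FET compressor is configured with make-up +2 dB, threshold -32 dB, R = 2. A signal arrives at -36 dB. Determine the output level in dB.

-34 dB

-36 dB is 4 dB below the -32 dB threshold, so no gain reduction is applied.
Make-up gain adds 2 dB: -36 + 2 = -34 dB.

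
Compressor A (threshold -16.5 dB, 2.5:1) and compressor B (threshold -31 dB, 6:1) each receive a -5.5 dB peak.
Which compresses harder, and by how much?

A: overshoot 11 dB → output overshoot 4.4 dB → GR 6.6 dB.
B: overshoot 25.5 dB → output overshoot 4.25 dB → GR 21.25 dB.
Difference: 14.65 dB in favour of B.

B, by 14.65 dB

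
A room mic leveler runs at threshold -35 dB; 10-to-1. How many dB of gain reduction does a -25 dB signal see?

-25 dB exceeds the threshold by 10 dB.
A 10:1 ratio leaves 1 dB of that excess.
Gain reduction = 10 − 1 = 9 dB.

9 dB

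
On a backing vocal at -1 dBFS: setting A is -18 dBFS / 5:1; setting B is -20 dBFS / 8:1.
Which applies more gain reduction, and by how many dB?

B, by 3.025 dB

A: overshoot 17 dB → output overshoot 3.4 dB → GR 13.6 dB.
B: overshoot 19 dB → output overshoot 2.375 dB → GR 16.625 dB.
B reduces 3.025 dB more.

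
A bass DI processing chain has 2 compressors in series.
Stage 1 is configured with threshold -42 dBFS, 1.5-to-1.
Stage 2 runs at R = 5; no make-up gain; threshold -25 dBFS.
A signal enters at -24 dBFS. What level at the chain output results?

Stage 1: overshoot 18 dB → 18/1.5 = 12 dB → -30 dBFS.
Stage 2: -30 dBFS is at or below the -25 dBFS threshold — no compression; output -30 dBFS.

-30 dBFS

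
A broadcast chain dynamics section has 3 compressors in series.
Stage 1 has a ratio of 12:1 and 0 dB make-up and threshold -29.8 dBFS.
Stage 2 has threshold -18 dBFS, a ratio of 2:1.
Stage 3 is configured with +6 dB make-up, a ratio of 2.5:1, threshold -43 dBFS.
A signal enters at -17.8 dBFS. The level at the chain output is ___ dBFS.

Stage 1: overshoot 12 dB → 12/12 = 1 dB → -28.8 dBFS.
Stage 2: -28.8 dBFS is at or below the -18 dBFS threshold — no compression; output -28.8 dBFS.
Stage 3: overshoot 14.2 dB → 14.2/2.5 = 5.68 dB → -37.32 dBFS; +6 dB make-up → -31.32 dBFS.

-31.32 dBFS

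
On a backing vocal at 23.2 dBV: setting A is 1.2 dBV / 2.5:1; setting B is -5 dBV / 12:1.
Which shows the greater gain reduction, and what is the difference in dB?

A: GR = 22 − 22/2.5 = 13.2 dB.
B: GR = 28.2 − 28.2/12 = 25.85 dB.
Difference: 12.65 dB in favour of B.

B, by 12.65 dB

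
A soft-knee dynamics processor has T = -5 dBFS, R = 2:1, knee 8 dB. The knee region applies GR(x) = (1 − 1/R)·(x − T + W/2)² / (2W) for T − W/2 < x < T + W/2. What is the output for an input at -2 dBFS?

x − T + W/2 = -2 − (-5) + 4 = 7.
GR = (1 − 1/2) × 7² / 16 = 0.5 × 49 / 16 = 1.53125 dB.
Output = -2 − 1.53125 = -3.53125 dBFS.

-3.53125 dBFS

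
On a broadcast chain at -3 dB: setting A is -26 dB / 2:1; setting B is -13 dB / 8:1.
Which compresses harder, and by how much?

A, by 2.75 dB

A: 23 dB over, compressed to 11.5 dB over, so 11.5 dB of GR.
B: 10 dB over, compressed to 1.25 dB over, so 8.75 dB of GR.
A reduces 2.75 dB more.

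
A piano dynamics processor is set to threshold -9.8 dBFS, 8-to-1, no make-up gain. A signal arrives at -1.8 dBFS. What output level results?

-8.8 dBFS

Overshoot: -1.8 − (-9.8) = 8 dB.
At 8:1 the overshoot is divided by 8, leaving 1 dB above threshold.
Output = -9.8 + 1 = -8.8 dBFS.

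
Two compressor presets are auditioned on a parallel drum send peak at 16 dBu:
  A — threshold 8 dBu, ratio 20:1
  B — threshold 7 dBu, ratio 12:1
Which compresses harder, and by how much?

B, by 0.65 dB

A: overshoot 8 dB → output overshoot 0.4 dB → GR 7.6 dB.
B: overshoot 9 dB → output overshoot 0.75 dB → GR 8.25 dB.
Difference: 0.65 dB in favour of B.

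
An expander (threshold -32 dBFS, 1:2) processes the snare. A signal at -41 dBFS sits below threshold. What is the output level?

-50 dBFS

The input is 9 dB below the -32 dBFS threshold.
A 1:2 expander multiplies undershoot by 2: 9 × 2 = 18 dB below threshold.
Output = -32 − 18 = -50 dBFS.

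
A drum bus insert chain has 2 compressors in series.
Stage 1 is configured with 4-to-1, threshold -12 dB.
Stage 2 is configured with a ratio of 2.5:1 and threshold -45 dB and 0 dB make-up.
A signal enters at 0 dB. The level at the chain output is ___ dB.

-30.6 dB

Stage 1: overshoot 12 dB → 12/4 = 3 dB → -9 dB.
Stage 2: overshoot 36 dB → 36/2.5 = 14.4 dB → -30.6 dB.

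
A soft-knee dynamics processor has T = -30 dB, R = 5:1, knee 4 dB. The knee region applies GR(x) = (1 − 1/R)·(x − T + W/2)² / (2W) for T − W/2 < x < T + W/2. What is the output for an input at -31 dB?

-31.1 dB

x − T + W/2 = -31 − (-30) + 2 = 1.
GR = (1 − 1/5) × 1² / 8 = 0.8 × 1 / 8 = 0.1 dB.
Output = -31 − 0.1 = -31.1 dB.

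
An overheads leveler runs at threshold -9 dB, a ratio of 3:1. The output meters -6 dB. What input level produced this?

0 dB

That's 3 dB above the -9 dB threshold.
Undo the ratio: input overshoot = 3 × 3 = 9 dB, giving input = 0 dB.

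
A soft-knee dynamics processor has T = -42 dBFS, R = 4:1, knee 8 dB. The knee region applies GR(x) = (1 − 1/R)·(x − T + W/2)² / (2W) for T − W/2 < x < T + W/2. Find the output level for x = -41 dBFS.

-42.171875 dBFS

x − T + W/2 = -41 − (-42) + 4 = 5.
GR = (1 − 1/4) × 5² / 16 = 0.75 × 25 / 16 = 1.171875 dB.
Output = -41 − 1.171875 = -42.171875 dBFS.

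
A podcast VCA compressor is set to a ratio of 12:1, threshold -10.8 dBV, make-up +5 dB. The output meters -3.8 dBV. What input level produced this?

Stripping the +5 dB make-up gives -8.8 dBV at the gain stage.
The compressed level sits -8.8 − (-10.8) = 2 dB over threshold.
Before 12:1 compression the overshoot was 2 × 12 = 24 dB, so input = -10.8 + 24 = 13.2 dBV.

13.2 dBV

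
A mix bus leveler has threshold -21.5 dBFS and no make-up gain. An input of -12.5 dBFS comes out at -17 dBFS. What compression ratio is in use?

2:1

Input overshoot = -12.5 − (-21.5) = 9 dB; output overshoot = -17 − (-21.5) = 4.5 dB.
Ratio = 9 / 4.5 = 2.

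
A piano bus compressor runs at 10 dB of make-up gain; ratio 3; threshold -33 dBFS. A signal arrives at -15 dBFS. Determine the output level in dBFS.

-17 dBFS

-15 dBFS sits 18 dB over threshold.
At 3:1 the overshoot is divided by 3, leaving 6 dB above threshold.
Output = -33 + 6 = -27 dBFS; make-up adds 10 dB, giving -17 dBFS.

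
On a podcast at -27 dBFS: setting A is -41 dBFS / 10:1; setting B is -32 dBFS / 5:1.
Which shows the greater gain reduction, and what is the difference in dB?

A, by 8.6 dB

A: overshoot 14 dB → output overshoot 1.4 dB → GR 12.6 dB.
B: overshoot 5 dB → output overshoot 1 dB → GR 4 dB.
A reduces 8.6 dB more.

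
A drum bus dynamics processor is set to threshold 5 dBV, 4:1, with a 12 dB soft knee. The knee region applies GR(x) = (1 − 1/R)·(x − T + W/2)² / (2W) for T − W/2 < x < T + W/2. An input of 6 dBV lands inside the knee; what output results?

x − T + W/2 = 6 − 5 + 6 = 7.
GR = (1 − 1/4) × 7² / 24 = 0.75 × 49 / 24 = 1.53125 dB.
Output = 6 − 1.53125 = 4.46875 dBV.

4.46875 dBV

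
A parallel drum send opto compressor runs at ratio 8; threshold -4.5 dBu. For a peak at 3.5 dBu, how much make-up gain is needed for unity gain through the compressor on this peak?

7 dB

The peak compresses to -4.5 + 8/8 = -3.5 dBu.
To reach 3.5 dBu requires 3.5 − (-3.5) = 7 dB of make-up.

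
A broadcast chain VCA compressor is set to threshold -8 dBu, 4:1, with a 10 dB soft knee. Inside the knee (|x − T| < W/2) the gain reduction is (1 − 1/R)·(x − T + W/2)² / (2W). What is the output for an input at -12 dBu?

x − T + W/2 = -12 − (-8) + 5 = 1.
GR = (1 − 1/4) × 1² / 20 = 0.75 × 1 / 20 = 0.0375 dB.
Output = -12 − 0.0375 = -12.0375 dBu.

-12.0375 dBu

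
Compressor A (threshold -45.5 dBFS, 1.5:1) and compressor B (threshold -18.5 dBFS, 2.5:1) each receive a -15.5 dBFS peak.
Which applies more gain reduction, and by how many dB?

A: GR = 30 − 30/1.5 = 10 dB.
B: GR = 3 − 3/2.5 = 1.8 dB.
A applies 8.2 dB more gain reduction.

A, by 8.2 dB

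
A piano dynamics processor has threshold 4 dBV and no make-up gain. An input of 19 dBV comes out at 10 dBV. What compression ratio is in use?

2.5:1

Input overshoot = 19 − 4 = 15 dB; output overshoot = 10 − 4 = 6 dB.
Ratio = 15 / 6 = 2.5.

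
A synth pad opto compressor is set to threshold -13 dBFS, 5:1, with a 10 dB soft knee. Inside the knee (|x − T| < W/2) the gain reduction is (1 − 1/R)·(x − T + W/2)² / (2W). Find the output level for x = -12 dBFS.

-13.44 dBFS

x − T + W/2 = -12 − (-13) + 5 = 6.
GR = (1 − 1/5) × 6² / 20 = 0.8 × 36 / 20 = 1.44 dB.
Output = -12 − 1.44 = -13.44 dBFS.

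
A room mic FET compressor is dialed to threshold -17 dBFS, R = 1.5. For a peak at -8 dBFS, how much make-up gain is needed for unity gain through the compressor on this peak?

3 dB

Overshoot 9 dB → 9/1.5 = 6 dB after compression, so the compressed level is -17 + 6 = -11 dBFS.
Make-up = target − compressed = -8 − (-11) = 3 dB.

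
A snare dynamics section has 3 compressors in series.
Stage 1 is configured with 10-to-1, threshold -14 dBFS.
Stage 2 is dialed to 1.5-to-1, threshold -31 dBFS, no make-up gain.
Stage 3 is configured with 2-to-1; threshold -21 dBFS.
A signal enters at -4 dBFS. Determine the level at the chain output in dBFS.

-20 dBFS

Stage 1: overshoot 10 dB → 10/10 = 1 dB → -13 dBFS.
Stage 2: 18 dB above -31 dBFS, reduced 1.5:1 to 12 dB above → -19 dBFS.
Stage 3: 2 dB above -21 dBFS, reduced 2:1 to 1 dB above → -20 dBFS.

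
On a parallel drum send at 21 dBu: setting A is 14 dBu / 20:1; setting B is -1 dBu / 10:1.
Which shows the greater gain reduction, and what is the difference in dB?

B, by 13.15 dB

A: GR = 7 − 7/20 = 6.65 dB.
B: GR = 22 − 22/10 = 19.8 dB.
B applies 13.15 dB more gain reduction.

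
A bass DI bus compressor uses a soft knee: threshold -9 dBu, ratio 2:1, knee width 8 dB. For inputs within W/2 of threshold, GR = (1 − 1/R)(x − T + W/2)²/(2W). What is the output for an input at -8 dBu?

x − T + W/2 = -8 − (-9) + 4 = 5.
GR = (1 − 1/2) × 5² / 16 = 0.5 × 25 / 16 = 0.78125 dB.
Output = -8 − 0.78125 = -8.78125 dBu.

-8.78125 dBu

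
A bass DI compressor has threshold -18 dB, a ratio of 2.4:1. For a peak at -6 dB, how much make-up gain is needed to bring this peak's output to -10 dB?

Overshoot 12 dB → 12/2.4 = 5 dB after compression, so the compressed level is -18 + 5 = -13 dB.
Make-up = target − compressed = -10 − (-13) = 3 dB.

3 dB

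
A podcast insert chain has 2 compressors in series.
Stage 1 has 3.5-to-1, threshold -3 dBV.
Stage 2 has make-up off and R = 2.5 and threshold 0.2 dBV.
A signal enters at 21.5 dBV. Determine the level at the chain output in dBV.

Stage 1: 21.5 dBV is 24.5 dB over -3 dBV; at 3.5:1 that becomes 7 dB over, giving 4 dBV.
Stage 2: overshoot 3.8 dB → 3.8/2.5 = 1.52 dB → 1.72 dBV.

1.72 dBV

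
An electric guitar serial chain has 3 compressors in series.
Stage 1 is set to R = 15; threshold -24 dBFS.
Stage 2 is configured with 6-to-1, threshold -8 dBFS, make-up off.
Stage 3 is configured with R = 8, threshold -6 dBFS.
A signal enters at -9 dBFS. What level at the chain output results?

-23 dBFS

Stage 1: -9 dBFS is 15 dB over -24 dBFS; at 15:1 that becomes 1 dB over, giving -23 dBFS.
Stage 2: below threshold (-23 ≤ -8); passes unchanged; output -23 dBFS.
Stage 3: below threshold (-23 ≤ -6); passes unchanged; output -23 dBFS.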